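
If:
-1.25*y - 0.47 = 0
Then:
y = -0.38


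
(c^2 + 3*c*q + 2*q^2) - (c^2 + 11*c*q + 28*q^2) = -8*c*q - 26*q^2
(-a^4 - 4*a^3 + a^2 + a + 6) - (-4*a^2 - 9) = -a^4 - 4*a^3 + 5*a^2 + a + 15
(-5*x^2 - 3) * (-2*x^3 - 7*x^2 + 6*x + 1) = 10*x^5 + 35*x^4 - 24*x^3 + 16*x^2 - 18*x - 3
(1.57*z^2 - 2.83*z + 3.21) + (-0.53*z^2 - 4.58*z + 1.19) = 1.04*z^2 - 7.41*z + 4.4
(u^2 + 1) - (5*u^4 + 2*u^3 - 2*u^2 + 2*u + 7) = -5*u^4 - 2*u^3 + 3*u^2 - 2*u - 6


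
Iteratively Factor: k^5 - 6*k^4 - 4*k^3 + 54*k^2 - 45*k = (k - 1)*(k^4 - 5*k^3 - 9*k^2 + 45*k) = (k - 5)*(k - 1)*(k^3 - 9*k) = k*(k - 5)*(k - 1)*(k^2 - 9) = k*(k - 5)*(k - 3)*(k - 1)*(k + 3)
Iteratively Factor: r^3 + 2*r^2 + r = (r)*(r^2 + 2*r + 1) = r*(r + 1)*(r + 1)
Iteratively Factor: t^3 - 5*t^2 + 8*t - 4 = (t - 2)*(t^2 - 3*t + 2) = (t - 2)*(t - 1)*(t - 2)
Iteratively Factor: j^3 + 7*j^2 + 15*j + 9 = (j + 3)*(j^2 + 4*j + 3) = (j + 1)*(j + 3)*(j + 3)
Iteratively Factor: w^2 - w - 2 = (w - 2)*(w + 1)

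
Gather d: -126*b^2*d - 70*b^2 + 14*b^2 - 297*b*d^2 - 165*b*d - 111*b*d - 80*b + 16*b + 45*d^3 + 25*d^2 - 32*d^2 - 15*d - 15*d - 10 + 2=-56*b^2 - 64*b + 45*d^3 + d^2*(-297*b - 7) + d*(-126*b^2 - 276*b - 30) - 8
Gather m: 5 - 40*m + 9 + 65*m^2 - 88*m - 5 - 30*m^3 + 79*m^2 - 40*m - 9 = -30*m^3 + 144*m^2 - 168*m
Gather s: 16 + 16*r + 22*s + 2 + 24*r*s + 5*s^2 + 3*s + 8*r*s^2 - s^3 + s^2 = 16*r - s^3 + s^2*(8*r + 6) + s*(24*r + 25) + 18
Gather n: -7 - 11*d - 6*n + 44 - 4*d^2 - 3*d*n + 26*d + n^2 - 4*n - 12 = -4*d^2 + 15*d + n^2 + n*(-3*d - 10) + 25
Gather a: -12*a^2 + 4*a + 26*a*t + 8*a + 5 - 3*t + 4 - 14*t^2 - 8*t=-12*a^2 + a*(26*t + 12) - 14*t^2 - 11*t + 9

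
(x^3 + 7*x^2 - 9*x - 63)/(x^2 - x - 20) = (-x^3 - 7*x^2 + 9*x + 63)/(-x^2 + x + 20)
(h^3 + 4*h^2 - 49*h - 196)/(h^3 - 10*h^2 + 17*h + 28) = (h^2 + 11*h + 28)/(h^2 - 3*h - 4)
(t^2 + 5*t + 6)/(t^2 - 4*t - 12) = (t + 3)/(t - 6)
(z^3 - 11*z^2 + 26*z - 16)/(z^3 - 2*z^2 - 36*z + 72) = (z^2 - 9*z + 8)/(z^2 - 36)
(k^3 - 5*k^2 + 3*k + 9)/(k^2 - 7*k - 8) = (k^2 - 6*k + 9)/(k - 8)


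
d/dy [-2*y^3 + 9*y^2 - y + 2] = -6*y^2 + 18*y - 1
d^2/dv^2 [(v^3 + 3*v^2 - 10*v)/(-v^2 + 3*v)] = -16/(v^3 - 9*v^2 + 27*v - 27)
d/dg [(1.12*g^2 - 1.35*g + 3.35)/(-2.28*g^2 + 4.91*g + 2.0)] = (2.4212*g^2 + 19.756*g - 19.1485)/(5.1984*g^4 - 22.3896*g^3 + 14.9881*g^2 + 19.64*g + 4.0)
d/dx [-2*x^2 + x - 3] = 1 - 4*x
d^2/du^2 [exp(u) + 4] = exp(u)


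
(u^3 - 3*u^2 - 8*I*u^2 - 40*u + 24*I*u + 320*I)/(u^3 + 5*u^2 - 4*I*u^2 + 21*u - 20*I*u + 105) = (u^2 - 8*u*(1 + I) + 64*I)/(u^2 - 4*I*u + 21)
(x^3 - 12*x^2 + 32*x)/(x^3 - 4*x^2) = (x - 8)/x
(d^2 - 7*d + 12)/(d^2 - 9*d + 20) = (d - 3)/(d - 5)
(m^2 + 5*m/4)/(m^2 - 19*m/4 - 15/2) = m/(m - 6)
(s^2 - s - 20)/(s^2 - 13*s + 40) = (s + 4)/(s - 8)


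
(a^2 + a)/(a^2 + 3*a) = (a + 1)/(a + 3)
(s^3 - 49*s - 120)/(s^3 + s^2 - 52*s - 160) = (s + 3)/(s + 4)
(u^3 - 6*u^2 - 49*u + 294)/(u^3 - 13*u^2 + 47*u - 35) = (u^2 + u - 42)/(u^2 - 6*u + 5)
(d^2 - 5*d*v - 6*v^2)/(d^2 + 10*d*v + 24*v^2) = (d^2 - 5*d*v - 6*v^2)/(d^2 + 10*d*v + 24*v^2)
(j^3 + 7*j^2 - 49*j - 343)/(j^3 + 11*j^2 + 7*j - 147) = (j - 7)/(j - 3)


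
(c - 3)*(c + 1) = c^2 - 2*c - 3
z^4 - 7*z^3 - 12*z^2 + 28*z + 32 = (z - 8)*(z - 2)*(z + 1)*(z + 2)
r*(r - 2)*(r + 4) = r^3 + 2*r^2 - 8*r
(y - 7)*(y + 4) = y^2 - 3*y - 28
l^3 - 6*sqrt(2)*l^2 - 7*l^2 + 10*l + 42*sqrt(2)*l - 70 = (l - 7)*(l - 5*sqrt(2))*(l - sqrt(2))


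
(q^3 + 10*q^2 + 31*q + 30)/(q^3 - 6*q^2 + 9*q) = (q^3 + 10*q^2 + 31*q + 30)/(q*(q^2 - 6*q + 9))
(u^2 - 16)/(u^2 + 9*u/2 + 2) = 2*(u - 4)/(2*u + 1)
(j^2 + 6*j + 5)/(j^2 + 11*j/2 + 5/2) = 2*(j + 1)/(2*j + 1)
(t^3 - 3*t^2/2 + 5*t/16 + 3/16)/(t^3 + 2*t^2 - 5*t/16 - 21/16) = (4*t^2 - 3*t - 1)/(4*t^2 + 11*t + 7)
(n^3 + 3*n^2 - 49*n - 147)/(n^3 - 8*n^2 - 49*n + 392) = (n + 3)/(n - 8)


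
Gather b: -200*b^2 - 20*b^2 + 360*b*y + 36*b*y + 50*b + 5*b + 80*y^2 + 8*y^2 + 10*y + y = -220*b^2 + b*(396*y + 55) + 88*y^2 + 11*y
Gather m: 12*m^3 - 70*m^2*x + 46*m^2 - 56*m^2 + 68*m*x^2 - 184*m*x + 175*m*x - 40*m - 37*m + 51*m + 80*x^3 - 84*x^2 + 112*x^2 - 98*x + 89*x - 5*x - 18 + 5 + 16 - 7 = 12*m^3 + m^2*(-70*x - 10) + m*(68*x^2 - 9*x - 26) + 80*x^3 + 28*x^2 - 14*x - 4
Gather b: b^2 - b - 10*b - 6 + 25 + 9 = b^2 - 11*b + 28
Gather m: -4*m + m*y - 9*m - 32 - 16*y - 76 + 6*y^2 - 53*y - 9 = m*(y - 13) + 6*y^2 - 69*y - 117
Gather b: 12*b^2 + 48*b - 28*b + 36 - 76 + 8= 12*b^2 + 20*b - 32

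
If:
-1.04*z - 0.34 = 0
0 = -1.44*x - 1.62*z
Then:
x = 0.37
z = -0.33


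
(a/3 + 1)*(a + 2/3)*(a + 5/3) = a^3/3 + 16*a^2/9 + 73*a/27 + 10/9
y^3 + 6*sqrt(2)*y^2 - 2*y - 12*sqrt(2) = (y - sqrt(2))*(y + sqrt(2))*(y + 6*sqrt(2))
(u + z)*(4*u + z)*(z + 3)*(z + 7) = 4*u^2*z^2 + 40*u^2*z + 84*u^2 + 5*u*z^3 + 50*u*z^2 + 105*u*z + z^4 + 10*z^3 + 21*z^2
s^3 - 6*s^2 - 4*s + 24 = (s - 6)*(s - 2)*(s + 2)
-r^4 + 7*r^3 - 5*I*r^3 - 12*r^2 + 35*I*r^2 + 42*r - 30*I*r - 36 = (r - 6)*(r + 6*I)*(I*r + 1)*(I*r - I)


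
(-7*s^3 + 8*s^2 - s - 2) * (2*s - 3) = -14*s^4 + 37*s^3 - 26*s^2 - s + 6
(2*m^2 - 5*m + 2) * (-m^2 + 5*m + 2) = -2*m^4 + 15*m^3 - 23*m^2 + 4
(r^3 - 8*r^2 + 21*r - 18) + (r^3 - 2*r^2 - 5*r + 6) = 2*r^3 - 10*r^2 + 16*r - 12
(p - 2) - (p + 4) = -6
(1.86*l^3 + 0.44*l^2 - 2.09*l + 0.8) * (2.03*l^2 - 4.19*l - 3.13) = 3.7758*l^5 - 6.9002*l^4 - 11.9081*l^3 + 9.0039*l^2 + 3.1897*l - 2.504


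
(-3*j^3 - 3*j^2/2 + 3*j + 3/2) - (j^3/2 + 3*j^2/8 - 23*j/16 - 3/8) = -7*j^3/2 - 15*j^2/8 + 71*j/16 + 15/8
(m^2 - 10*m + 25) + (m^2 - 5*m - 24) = 2*m^2 - 15*m + 1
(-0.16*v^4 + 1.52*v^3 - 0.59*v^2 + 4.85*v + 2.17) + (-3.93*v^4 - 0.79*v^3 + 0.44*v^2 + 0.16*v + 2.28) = -4.09*v^4 + 0.73*v^3 - 0.15*v^2 + 5.01*v + 4.45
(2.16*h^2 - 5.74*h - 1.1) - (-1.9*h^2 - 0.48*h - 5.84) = 4.06*h^2 - 5.26*h + 4.74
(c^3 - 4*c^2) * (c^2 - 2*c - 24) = c^5 - 6*c^4 - 16*c^3 + 96*c^2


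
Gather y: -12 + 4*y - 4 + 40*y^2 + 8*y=40*y^2 + 12*y - 16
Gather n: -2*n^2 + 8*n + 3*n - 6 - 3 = -2*n^2 + 11*n - 9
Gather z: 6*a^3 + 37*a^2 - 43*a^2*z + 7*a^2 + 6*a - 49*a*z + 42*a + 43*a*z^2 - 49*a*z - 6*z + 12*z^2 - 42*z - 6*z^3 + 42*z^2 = 6*a^3 + 44*a^2 + 48*a - 6*z^3 + z^2*(43*a + 54) + z*(-43*a^2 - 98*a - 48)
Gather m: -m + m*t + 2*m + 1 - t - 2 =m*(t + 1) - t - 1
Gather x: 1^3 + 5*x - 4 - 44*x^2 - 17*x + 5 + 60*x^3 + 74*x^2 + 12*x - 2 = 60*x^3 + 30*x^2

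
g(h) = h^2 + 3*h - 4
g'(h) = 2*h + 3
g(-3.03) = -3.91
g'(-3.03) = -3.06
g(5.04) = 36.52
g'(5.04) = 13.08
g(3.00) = 14.00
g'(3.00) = 9.00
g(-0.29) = -4.79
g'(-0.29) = 2.42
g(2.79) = 12.15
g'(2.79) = 8.58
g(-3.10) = -3.69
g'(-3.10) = -3.20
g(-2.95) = -4.15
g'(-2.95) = -2.90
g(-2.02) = -5.98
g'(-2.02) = -1.04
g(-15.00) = 176.00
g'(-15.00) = -27.00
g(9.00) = 104.00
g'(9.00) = 21.00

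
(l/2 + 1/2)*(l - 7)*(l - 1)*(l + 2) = l^4/2 - 5*l^3/2 - 15*l^2/2 + 5*l/2 + 7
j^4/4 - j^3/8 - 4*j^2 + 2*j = j*(j/4 + 1)*(j - 4)*(j - 1/2)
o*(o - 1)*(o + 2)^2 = o^4 + 3*o^3 - 4*o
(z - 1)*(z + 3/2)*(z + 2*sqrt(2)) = z^3 + z^2/2 + 2*sqrt(2)*z^2 - 3*z/2 + sqrt(2)*z - 3*sqrt(2)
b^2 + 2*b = b*(b + 2)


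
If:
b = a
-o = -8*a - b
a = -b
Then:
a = 0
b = 0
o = 0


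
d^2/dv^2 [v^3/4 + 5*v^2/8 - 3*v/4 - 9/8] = 3*v/2 + 5/4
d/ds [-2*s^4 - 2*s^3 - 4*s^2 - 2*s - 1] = -8*s^3 - 6*s^2 - 8*s - 2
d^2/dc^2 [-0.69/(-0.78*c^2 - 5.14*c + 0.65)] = (-0.839592*c^2 - 5.532696*c + 0.69*(1.56*c + 5.14)*(3.12*c + 10.28) + 0.69966)/(0.78*c^2 + 5.14*c - 0.65)^3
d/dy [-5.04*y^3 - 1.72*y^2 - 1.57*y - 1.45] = -15.12*y^2 - 3.44*y - 1.57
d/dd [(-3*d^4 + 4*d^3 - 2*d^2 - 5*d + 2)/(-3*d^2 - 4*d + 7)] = (18*d^5 + 24*d^4 - 116*d^3 + 77*d^2 - 16*d - 27)/(9*d^4 + 24*d^3 - 26*d^2 - 56*d + 49)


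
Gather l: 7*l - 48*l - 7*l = -48*l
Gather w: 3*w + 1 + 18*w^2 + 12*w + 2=18*w^2 + 15*w + 3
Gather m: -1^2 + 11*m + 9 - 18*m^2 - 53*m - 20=-18*m^2 - 42*m - 12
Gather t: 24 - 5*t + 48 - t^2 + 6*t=-t^2 + t + 72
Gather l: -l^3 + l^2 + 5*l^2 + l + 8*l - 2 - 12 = -l^3 + 6*l^2 + 9*l - 14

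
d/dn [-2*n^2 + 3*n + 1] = 3 - 4*n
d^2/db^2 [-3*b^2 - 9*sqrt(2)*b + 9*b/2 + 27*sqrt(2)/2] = -6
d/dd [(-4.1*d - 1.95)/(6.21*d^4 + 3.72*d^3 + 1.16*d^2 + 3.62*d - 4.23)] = (76.383*d^4 + 78.942*d^3 + 26.518*d^2 + 4.524*d + 24.402)/(38.5641*d^8 + 46.2024*d^7 + 28.2456*d^6 + 53.5908*d^5 - 24.2582*d^4 - 23.0728*d^3 + 3.2908*d^2 - 30.6252*d + 17.8929)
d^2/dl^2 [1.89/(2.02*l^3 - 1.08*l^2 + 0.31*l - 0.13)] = ((4.0824 - 22.9068*l)*(2.02*l^3 - 1.08*l^2 + 0.31*l - 0.13) + 1.89*(6.06*l^2 - 2.16*l + 0.31)*(12.12*l^2 - 4.32*l + 0.62))/(2.02*l^3 - 1.08*l^2 + 0.31*l - 0.13)^3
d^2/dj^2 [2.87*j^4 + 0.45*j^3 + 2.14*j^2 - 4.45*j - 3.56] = 34.44*j^2 + 2.7*j + 4.28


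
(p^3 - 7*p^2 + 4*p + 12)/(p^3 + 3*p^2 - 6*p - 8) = (p - 6)/(p + 4)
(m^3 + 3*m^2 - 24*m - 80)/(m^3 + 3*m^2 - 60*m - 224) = (m^2 - m - 20)/(m^2 - m - 56)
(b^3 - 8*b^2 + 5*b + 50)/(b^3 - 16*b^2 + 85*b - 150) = (b + 2)/(b - 6)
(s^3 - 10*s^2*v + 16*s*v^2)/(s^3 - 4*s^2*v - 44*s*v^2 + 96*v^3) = s/(s + 6*v)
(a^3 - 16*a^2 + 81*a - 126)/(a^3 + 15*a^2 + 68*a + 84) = (a^3 - 16*a^2 + 81*a - 126)/(a^3 + 15*a^2 + 68*a + 84)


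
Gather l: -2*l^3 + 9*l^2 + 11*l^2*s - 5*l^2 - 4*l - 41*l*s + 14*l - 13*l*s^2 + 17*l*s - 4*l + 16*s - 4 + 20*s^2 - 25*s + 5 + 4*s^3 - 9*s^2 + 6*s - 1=-2*l^3 + l^2*(11*s + 4) + l*(-13*s^2 - 24*s + 6) + 4*s^3 + 11*s^2 - 3*s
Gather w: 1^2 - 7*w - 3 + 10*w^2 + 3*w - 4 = 10*w^2 - 4*w - 6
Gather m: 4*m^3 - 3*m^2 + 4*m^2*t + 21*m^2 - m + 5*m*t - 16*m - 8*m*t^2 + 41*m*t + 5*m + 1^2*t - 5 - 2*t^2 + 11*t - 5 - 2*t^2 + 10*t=4*m^3 + m^2*(4*t + 18) + m*(-8*t^2 + 46*t - 12) - 4*t^2 + 22*t - 10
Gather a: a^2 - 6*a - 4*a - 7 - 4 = a^2 - 10*a - 11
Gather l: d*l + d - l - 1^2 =d + l*(d - 1) - 1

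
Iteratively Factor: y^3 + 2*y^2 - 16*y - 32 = (y + 4)*(y^2 - 2*y - 8) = (y - 4)*(y + 4)*(y + 2)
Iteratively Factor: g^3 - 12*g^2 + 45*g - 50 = (g - 2)*(g^2 - 10*g + 25) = (g - 5)*(g - 2)*(g - 5)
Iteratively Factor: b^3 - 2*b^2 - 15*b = (b)*(b^2 - 2*b - 15) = b*(b - 5)*(b + 3)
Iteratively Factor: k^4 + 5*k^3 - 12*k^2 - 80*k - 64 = (k - 4)*(k^3 + 9*k^2 + 24*k + 16) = (k - 4)*(k + 1)*(k^2 + 8*k + 16) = (k - 4)*(k + 1)*(k + 4)*(k + 4)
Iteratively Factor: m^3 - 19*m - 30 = (m - 5)*(m^2 + 5*m + 6) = (m - 5)*(m + 3)*(m + 2)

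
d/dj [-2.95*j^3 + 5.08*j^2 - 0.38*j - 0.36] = -8.85*j^2 + 10.16*j - 0.38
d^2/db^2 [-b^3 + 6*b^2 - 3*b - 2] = 12 - 6*b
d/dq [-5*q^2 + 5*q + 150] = 5 - 10*q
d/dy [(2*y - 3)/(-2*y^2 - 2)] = (-y^2 + y*(2*y - 3) - 1)/(y^2 + 1)^2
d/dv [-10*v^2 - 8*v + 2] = -20*v - 8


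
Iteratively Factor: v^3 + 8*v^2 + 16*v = (v + 4)*(v^2 + 4*v) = v*(v + 4)*(v + 4)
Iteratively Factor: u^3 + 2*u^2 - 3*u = (u + 3)*(u^2 - u) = (u - 1)*(u + 3)*(u)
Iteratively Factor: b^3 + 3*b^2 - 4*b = (b + 4)*(b^2 - b) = (b - 1)*(b + 4)*(b)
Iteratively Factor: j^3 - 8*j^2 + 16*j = (j)*(j^2 - 8*j + 16) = j*(j - 4)*(j - 4)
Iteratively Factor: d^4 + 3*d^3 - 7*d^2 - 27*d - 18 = (d - 3)*(d^3 + 6*d^2 + 11*d + 6) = (d - 3)*(d + 1)*(d^2 + 5*d + 6) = (d - 3)*(d + 1)*(d + 3)*(d + 2)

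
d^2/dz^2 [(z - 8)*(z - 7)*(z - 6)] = 6*z - 42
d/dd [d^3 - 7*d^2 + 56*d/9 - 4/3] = 3*d^2 - 14*d + 56/9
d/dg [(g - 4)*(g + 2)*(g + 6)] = 3*g^2 + 8*g - 20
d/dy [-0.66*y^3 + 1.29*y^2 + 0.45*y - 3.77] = -1.98*y^2 + 2.58*y + 0.45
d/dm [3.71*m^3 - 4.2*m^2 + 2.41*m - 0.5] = 11.13*m^2 - 8.4*m + 2.41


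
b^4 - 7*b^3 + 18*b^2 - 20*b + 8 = (b - 2)^3*(b - 1)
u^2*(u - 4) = u^3 - 4*u^2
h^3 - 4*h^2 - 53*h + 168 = (h - 8)*(h - 3)*(h + 7)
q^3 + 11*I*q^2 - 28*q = q*(q + 4*I)*(q + 7*I)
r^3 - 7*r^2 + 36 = (r - 6)*(r - 3)*(r + 2)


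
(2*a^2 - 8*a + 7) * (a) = 2*a^3 - 8*a^2 + 7*a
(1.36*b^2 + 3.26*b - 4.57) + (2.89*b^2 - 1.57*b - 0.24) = 4.25*b^2 + 1.69*b - 4.81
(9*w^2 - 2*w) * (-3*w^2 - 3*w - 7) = -27*w^4 - 21*w^3 - 57*w^2 + 14*w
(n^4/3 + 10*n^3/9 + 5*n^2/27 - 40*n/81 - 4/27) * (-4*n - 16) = -4*n^5/3 - 88*n^4/9 - 500*n^3/27 - 80*n^2/81 + 688*n/81 + 64/27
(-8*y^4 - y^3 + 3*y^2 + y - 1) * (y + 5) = -8*y^5 - 41*y^4 - 2*y^3 + 16*y^2 + 4*y - 5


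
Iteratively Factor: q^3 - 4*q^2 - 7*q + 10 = (q - 5)*(q^2 + q - 2) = (q - 5)*(q + 2)*(q - 1)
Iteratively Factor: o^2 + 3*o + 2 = (o + 2)*(o + 1)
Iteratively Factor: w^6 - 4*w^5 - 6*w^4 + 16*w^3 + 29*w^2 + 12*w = (w + 1)*(w^5 - 5*w^4 - w^3 + 17*w^2 + 12*w) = (w - 3)*(w + 1)*(w^4 - 2*w^3 - 7*w^2 - 4*w) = (w - 4)*(w - 3)*(w + 1)*(w^3 + 2*w^2 + w) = (w - 4)*(w - 3)*(w + 1)^2*(w^2 + w) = w*(w - 4)*(w - 3)*(w + 1)^2*(w + 1)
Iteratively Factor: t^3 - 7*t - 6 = (t + 2)*(t^2 - 2*t - 3) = (t - 3)*(t + 2)*(t + 1)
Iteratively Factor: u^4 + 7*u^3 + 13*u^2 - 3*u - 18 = (u - 1)*(u^3 + 8*u^2 + 21*u + 18) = (u - 1)*(u + 2)*(u^2 + 6*u + 9) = (u - 1)*(u + 2)*(u + 3)*(u + 3)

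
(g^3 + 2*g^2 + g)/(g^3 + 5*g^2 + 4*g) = (g + 1)/(g + 4)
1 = 1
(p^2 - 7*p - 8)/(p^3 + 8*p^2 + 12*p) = (p^2 - 7*p - 8)/(p*(p^2 + 8*p + 12))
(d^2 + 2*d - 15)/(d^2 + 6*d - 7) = (d^2 + 2*d - 15)/(d^2 + 6*d - 7)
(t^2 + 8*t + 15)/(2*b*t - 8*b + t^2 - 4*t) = (t^2 + 8*t + 15)/(2*b*t - 8*b + t^2 - 4*t)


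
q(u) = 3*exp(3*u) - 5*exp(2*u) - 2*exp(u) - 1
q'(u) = 9*exp(3*u) - 10*exp(2*u) - 2*exp(u)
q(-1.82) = -1.44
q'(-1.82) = -0.55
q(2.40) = 3387.69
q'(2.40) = 10817.73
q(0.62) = -2.72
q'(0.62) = 19.54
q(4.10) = 640761.53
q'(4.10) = 1940733.71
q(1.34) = 85.54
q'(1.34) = 347.82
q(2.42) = 3610.93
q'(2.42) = 11513.12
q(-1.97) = -1.37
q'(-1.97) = -0.45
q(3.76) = 228354.05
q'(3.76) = 694459.79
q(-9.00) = -1.00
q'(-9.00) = 0.00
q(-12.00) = -1.00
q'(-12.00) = 0.00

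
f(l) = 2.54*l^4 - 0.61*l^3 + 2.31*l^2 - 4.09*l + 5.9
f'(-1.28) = -34.31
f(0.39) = 4.68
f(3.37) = 322.61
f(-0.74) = 11.20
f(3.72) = 477.66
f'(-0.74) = -12.63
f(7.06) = 6187.84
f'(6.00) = 2152.31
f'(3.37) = 379.55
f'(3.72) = 510.80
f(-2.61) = 161.02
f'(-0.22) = -5.30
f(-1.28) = 23.02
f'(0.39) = -1.96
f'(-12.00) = -17879.53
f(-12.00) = 54111.14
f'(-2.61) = -209.25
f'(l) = 10.16*l^3 - 1.83*l^2 + 4.62*l - 4.09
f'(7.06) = 3512.57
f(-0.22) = 6.92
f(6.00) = 3224.60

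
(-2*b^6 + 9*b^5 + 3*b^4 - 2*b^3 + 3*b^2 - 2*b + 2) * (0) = 0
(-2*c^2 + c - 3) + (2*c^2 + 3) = c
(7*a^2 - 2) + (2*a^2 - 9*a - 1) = 9*a^2 - 9*a - 3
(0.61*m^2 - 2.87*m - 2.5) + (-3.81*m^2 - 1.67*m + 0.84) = -3.2*m^2 - 4.54*m - 1.66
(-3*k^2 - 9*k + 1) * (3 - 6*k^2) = 18*k^4 + 54*k^3 - 15*k^2 - 27*k + 3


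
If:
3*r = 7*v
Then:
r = 7*v/3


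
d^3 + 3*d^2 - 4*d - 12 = (d - 2)*(d + 2)*(d + 3)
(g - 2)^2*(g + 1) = g^3 - 3*g^2 + 4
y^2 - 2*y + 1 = (y - 1)^2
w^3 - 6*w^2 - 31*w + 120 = (w - 8)*(w - 3)*(w + 5)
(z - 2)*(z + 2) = z^2 - 4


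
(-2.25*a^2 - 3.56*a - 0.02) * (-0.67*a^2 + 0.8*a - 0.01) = 1.5075*a^4 + 0.5852*a^3 - 2.8121*a^2 + 0.0196*a + 0.0002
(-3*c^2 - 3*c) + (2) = -3*c^2 - 3*c + 2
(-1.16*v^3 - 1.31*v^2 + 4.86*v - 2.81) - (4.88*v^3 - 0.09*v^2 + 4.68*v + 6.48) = -6.04*v^3 - 1.22*v^2 + 0.180000000000001*v - 9.29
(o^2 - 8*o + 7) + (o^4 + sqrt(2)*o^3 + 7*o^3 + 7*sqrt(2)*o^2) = o^4 + sqrt(2)*o^3 + 7*o^3 + o^2 + 7*sqrt(2)*o^2 - 8*o + 7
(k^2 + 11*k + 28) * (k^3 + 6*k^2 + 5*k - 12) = k^5 + 17*k^4 + 99*k^3 + 211*k^2 + 8*k - 336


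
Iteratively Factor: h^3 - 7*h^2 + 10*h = (h - 5)*(h^2 - 2*h) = (h - 5)*(h - 2)*(h)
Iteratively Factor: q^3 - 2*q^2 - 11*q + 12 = (q - 1)*(q^2 - q - 12) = (q - 1)*(q + 3)*(q - 4)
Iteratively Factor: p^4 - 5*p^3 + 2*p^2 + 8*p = (p + 1)*(p^3 - 6*p^2 + 8*p) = (p - 2)*(p + 1)*(p^2 - 4*p) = p*(p - 2)*(p + 1)*(p - 4)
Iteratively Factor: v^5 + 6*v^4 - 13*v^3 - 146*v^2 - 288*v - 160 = (v + 1)*(v^4 + 5*v^3 - 18*v^2 - 128*v - 160) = (v + 1)*(v + 2)*(v^3 + 3*v^2 - 24*v - 80) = (v - 5)*(v + 1)*(v + 2)*(v^2 + 8*v + 16) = (v - 5)*(v + 1)*(v + 2)*(v + 4)*(v + 4)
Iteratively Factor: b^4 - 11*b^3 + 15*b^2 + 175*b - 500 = (b - 5)*(b^3 - 6*b^2 - 15*b + 100) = (b - 5)^2*(b^2 - b - 20) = (b - 5)^2*(b + 4)*(b - 5)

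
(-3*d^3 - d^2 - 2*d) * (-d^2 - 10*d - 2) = 3*d^5 + 31*d^4 + 18*d^3 + 22*d^2 + 4*d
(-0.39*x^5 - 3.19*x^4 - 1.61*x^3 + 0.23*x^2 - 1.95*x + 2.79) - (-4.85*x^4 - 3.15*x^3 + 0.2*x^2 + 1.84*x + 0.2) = -0.39*x^5 + 1.66*x^4 + 1.54*x^3 + 0.03*x^2 - 3.79*x + 2.59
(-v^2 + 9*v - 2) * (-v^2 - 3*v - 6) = v^4 - 6*v^3 - 19*v^2 - 48*v + 12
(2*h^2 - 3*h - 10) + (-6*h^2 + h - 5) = -4*h^2 - 2*h - 15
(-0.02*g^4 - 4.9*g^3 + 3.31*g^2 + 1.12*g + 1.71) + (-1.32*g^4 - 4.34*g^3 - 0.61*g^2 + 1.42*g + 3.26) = -1.34*g^4 - 9.24*g^3 + 2.7*g^2 + 2.54*g + 4.97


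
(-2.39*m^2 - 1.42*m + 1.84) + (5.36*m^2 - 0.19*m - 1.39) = 2.97*m^2 - 1.61*m + 0.45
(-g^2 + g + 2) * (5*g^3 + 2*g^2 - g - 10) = -5*g^5 + 3*g^4 + 13*g^3 + 13*g^2 - 12*g - 20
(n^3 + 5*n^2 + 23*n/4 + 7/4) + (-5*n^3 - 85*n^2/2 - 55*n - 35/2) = -4*n^3 - 75*n^2/2 - 197*n/4 - 63/4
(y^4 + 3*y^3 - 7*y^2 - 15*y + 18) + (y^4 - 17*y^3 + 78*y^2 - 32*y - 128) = 2*y^4 - 14*y^3 + 71*y^2 - 47*y - 110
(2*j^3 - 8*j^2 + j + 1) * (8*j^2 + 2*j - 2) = 16*j^5 - 60*j^4 - 12*j^3 + 26*j^2 - 2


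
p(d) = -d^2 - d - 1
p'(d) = -2*d - 1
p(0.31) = -1.41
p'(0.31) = -1.62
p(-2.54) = -4.91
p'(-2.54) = 4.08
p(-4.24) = -14.74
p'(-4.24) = 7.48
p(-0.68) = -0.78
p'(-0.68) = 0.36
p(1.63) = -5.29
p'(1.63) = -4.26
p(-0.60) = -0.76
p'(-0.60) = 0.20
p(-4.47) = -16.51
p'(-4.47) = 7.94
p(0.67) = -2.12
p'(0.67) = -2.34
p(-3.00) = -7.00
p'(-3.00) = 5.00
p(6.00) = -43.00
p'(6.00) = -13.00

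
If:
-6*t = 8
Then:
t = -4/3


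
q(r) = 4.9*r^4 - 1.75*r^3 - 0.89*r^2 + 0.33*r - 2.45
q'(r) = 19.6*r^3 - 5.25*r^2 - 1.78*r + 0.33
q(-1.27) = 12.03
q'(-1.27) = -46.03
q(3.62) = 745.52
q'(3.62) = 854.87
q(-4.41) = 1982.20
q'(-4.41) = -1774.94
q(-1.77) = 51.98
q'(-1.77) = -121.65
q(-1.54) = 28.88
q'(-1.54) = -80.96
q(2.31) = 111.51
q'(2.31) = 209.80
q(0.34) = -2.44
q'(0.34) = -0.11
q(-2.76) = 310.99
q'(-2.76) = -446.83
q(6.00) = 5939.89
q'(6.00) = 4034.25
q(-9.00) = 33347.14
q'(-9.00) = -14697.30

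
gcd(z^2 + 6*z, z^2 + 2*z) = z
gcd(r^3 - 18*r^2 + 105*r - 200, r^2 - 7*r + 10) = r - 5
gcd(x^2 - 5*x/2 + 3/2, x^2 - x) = x - 1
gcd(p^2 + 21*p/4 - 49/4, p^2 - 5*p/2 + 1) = 1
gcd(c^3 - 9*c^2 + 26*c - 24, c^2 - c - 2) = c - 2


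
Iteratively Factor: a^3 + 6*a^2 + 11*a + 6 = (a + 2)*(a^2 + 4*a + 3) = (a + 2)*(a + 3)*(a + 1)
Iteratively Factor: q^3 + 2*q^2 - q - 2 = (q + 2)*(q^2 - 1) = (q + 1)*(q + 2)*(q - 1)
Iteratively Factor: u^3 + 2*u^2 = (u)*(u^2 + 2*u) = u^2*(u + 2)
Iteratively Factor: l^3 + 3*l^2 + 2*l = (l)*(l^2 + 3*l + 2) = l*(l + 2)*(l + 1)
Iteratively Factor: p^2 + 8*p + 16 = (p + 4)*(p + 4)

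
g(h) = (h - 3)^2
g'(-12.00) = -30.00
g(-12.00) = 225.00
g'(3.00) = 0.00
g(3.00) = 0.00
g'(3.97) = 1.94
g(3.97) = 0.94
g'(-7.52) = -21.04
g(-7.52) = 110.67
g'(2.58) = -0.84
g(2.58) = 0.18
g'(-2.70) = -11.40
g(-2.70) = 32.49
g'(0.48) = -5.04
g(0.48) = 6.35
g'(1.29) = -3.42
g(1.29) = 2.92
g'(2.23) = -1.54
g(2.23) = 0.59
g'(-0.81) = -7.62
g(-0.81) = 14.52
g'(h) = 2*h - 6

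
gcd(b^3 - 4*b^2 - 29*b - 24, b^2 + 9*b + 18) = b + 3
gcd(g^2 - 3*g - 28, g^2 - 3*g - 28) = g^2 - 3*g - 28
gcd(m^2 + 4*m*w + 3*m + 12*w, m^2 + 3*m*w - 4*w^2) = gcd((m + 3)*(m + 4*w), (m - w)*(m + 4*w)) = m + 4*w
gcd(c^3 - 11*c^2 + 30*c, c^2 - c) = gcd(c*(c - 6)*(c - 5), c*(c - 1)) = c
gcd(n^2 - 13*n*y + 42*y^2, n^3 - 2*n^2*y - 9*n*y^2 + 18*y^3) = 1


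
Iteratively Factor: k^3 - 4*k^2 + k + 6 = (k + 1)*(k^2 - 5*k + 6) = (k - 3)*(k + 1)*(k - 2)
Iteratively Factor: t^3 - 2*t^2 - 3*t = (t)*(t^2 - 2*t - 3) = t*(t + 1)*(t - 3)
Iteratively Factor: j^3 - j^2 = (j)*(j^2 - j) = j*(j - 1)*(j)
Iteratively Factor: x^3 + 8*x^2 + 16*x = (x + 4)*(x^2 + 4*x) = x*(x + 4)*(x + 4)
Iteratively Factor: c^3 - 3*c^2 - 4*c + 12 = (c - 2)*(c^2 - c - 6) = (c - 3)*(c - 2)*(c + 2)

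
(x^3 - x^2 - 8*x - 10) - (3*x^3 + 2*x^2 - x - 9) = -2*x^3 - 3*x^2 - 7*x - 1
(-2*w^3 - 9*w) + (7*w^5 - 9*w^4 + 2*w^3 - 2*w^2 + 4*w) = 7*w^5 - 9*w^4 - 2*w^2 - 5*w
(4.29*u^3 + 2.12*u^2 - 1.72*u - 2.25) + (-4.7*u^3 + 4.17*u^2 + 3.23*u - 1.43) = -0.41*u^3 + 6.29*u^2 + 1.51*u - 3.68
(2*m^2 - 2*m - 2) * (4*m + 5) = 8*m^3 + 2*m^2 - 18*m - 10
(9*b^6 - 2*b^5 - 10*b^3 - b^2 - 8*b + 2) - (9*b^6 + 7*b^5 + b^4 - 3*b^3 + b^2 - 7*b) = -9*b^5 - b^4 - 7*b^3 - 2*b^2 - b + 2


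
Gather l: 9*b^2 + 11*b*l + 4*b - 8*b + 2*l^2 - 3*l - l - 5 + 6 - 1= 9*b^2 - 4*b + 2*l^2 + l*(11*b - 4)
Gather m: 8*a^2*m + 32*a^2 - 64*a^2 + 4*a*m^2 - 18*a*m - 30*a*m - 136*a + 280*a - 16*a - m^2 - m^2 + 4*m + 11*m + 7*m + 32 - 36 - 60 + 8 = -32*a^2 + 128*a + m^2*(4*a - 2) + m*(8*a^2 - 48*a + 22) - 56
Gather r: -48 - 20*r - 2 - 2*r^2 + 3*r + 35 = -2*r^2 - 17*r - 15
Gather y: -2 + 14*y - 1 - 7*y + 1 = 7*y - 2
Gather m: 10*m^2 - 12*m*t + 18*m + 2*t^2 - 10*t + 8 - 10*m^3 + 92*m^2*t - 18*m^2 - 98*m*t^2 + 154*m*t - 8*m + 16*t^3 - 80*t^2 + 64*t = -10*m^3 + m^2*(92*t - 8) + m*(-98*t^2 + 142*t + 10) + 16*t^3 - 78*t^2 + 54*t + 8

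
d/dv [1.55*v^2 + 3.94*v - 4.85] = 3.1*v + 3.94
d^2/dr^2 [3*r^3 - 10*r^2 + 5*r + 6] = 18*r - 20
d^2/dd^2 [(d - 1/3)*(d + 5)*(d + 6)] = 6*d + 64/3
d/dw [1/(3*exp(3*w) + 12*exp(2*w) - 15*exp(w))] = (-3*exp(2*w) - 8*exp(w) + 5)*exp(-w)/(3*(exp(2*w) + 4*exp(w) - 5)^2)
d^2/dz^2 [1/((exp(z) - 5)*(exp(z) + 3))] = (4*exp(3*z) - 6*exp(2*z) + 64*exp(z) - 30)*exp(z)/(exp(6*z) - 6*exp(5*z) - 33*exp(4*z) + 172*exp(3*z) + 495*exp(2*z) - 1350*exp(z) - 3375)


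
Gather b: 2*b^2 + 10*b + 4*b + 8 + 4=2*b^2 + 14*b + 12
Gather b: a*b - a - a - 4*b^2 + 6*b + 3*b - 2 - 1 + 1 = -2*a - 4*b^2 + b*(a + 9) - 2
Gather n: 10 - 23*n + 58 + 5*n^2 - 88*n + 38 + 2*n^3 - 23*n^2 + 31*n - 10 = 2*n^3 - 18*n^2 - 80*n + 96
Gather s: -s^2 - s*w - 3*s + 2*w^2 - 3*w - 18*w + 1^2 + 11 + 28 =-s^2 + s*(-w - 3) + 2*w^2 - 21*w + 40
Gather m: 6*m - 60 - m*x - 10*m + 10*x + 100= m*(-x - 4) + 10*x + 40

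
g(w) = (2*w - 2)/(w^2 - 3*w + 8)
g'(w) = (3 - 2*w)*(2*w - 2)/(w^2 - 3*w + 8)^2 + 2/(w^2 - 3*w + 8) = 2*(-w^2 + 2*w + 5)/(w^4 - 6*w^3 + 25*w^2 - 48*w + 64)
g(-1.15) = -0.34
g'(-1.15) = 0.02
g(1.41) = 0.14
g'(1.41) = 0.35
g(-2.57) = -0.32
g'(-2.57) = -0.03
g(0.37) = -0.18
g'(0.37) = 0.23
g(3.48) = 0.51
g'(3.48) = -0.00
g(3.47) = 0.51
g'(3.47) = -0.00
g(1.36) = 0.12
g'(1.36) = 0.35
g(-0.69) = -0.32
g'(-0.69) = 0.06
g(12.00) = 0.19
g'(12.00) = -0.02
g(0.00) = -0.25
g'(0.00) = 0.16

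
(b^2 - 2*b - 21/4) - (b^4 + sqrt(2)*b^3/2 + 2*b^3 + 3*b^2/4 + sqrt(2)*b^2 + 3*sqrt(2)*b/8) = -b^4 - 2*b^3 - sqrt(2)*b^3/2 - sqrt(2)*b^2 + b^2/4 - 2*b - 3*sqrt(2)*b/8 - 21/4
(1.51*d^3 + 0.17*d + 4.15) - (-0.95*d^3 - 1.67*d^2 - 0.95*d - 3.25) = 2.46*d^3 + 1.67*d^2 + 1.12*d + 7.4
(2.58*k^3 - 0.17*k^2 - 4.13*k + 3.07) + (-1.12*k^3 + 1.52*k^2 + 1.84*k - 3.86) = 1.46*k^3 + 1.35*k^2 - 2.29*k - 0.79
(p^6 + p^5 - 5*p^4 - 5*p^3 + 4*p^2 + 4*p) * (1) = p^6 + p^5 - 5*p^4 - 5*p^3 + 4*p^2 + 4*p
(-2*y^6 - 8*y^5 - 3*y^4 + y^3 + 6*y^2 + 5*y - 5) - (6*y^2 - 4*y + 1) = -2*y^6 - 8*y^5 - 3*y^4 + y^3 + 9*y - 6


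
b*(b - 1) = b^2 - b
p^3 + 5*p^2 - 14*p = p*(p - 2)*(p + 7)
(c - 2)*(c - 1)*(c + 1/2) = c^3 - 5*c^2/2 + c/2 + 1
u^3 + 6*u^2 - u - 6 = (u - 1)*(u + 1)*(u + 6)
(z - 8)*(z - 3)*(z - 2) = z^3 - 13*z^2 + 46*z - 48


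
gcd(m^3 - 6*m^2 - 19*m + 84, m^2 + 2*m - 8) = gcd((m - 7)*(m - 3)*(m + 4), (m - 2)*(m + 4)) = m + 4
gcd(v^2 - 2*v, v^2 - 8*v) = v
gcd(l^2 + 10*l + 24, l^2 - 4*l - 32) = l + 4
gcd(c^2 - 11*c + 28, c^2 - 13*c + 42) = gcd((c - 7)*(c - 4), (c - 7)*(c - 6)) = c - 7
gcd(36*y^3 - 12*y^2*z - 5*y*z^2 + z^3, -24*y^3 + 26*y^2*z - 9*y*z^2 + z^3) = 2*y - z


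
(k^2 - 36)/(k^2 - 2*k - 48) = (k - 6)/(k - 8)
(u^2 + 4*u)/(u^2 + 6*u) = (u + 4)/(u + 6)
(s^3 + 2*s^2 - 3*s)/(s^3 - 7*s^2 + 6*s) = (s + 3)/(s - 6)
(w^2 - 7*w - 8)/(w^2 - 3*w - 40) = (w + 1)/(w + 5)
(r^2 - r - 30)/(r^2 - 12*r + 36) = (r + 5)/(r - 6)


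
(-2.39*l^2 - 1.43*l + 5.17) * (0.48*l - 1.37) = -1.1472*l^3 + 2.5879*l^2 + 4.4407*l - 7.0829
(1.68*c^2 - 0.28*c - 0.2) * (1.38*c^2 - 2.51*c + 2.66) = 2.3184*c^4 - 4.6032*c^3 + 4.8956*c^2 - 0.2428*c - 0.532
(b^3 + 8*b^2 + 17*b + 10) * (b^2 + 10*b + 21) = b^5 + 18*b^4 + 118*b^3 + 348*b^2 + 457*b + 210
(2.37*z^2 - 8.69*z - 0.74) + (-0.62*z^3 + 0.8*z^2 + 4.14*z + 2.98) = -0.62*z^3 + 3.17*z^2 - 4.55*z + 2.24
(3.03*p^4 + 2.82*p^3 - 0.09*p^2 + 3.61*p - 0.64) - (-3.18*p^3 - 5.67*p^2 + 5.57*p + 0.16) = 3.03*p^4 + 6.0*p^3 + 5.58*p^2 - 1.96*p - 0.8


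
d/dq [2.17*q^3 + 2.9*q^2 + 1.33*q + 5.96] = 6.51*q^2 + 5.8*q + 1.33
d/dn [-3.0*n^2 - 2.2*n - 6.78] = -6.0*n - 2.2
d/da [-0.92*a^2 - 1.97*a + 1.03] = -1.84*a - 1.97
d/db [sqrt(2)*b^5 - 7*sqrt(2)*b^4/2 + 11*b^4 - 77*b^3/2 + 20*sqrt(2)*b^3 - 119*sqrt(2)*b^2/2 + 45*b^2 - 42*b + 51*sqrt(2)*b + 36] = 5*sqrt(2)*b^4 - 14*sqrt(2)*b^3 + 44*b^3 - 231*b^2/2 + 60*sqrt(2)*b^2 - 119*sqrt(2)*b + 90*b - 42 + 51*sqrt(2)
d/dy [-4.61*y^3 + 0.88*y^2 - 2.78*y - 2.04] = -13.83*y^2 + 1.76*y - 2.78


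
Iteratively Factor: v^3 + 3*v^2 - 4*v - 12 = (v - 2)*(v^2 + 5*v + 6) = (v - 2)*(v + 3)*(v + 2)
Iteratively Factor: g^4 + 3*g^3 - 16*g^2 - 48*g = (g + 4)*(g^3 - g^2 - 12*g) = (g - 4)*(g + 4)*(g^2 + 3*g) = g*(g - 4)*(g + 4)*(g + 3)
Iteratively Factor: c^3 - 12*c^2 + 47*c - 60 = (c - 4)*(c^2 - 8*c + 15) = (c - 5)*(c - 4)*(c - 3)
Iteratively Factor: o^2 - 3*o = (o - 3)*(o)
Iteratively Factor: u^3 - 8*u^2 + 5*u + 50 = (u + 2)*(u^2 - 10*u + 25) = (u - 5)*(u + 2)*(u - 5)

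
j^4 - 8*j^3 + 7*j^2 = j^2*(j - 7)*(j - 1)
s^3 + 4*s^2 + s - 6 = (s - 1)*(s + 2)*(s + 3)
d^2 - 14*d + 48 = (d - 8)*(d - 6)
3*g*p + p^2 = p*(3*g + p)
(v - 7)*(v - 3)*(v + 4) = v^3 - 6*v^2 - 19*v + 84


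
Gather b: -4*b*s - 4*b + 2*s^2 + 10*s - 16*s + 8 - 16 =b*(-4*s - 4) + 2*s^2 - 6*s - 8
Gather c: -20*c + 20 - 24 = -20*c - 4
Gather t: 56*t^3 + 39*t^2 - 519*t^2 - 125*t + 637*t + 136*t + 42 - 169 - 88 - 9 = 56*t^3 - 480*t^2 + 648*t - 224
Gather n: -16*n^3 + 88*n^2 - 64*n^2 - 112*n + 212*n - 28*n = -16*n^3 + 24*n^2 + 72*n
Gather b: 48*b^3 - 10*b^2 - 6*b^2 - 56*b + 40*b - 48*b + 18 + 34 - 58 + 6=48*b^3 - 16*b^2 - 64*b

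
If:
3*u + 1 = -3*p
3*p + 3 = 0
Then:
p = -1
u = 2/3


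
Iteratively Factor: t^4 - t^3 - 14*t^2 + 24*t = (t - 3)*(t^3 + 2*t^2 - 8*t) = t*(t - 3)*(t^2 + 2*t - 8) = t*(t - 3)*(t + 4)*(t - 2)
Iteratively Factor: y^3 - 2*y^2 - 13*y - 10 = (y - 5)*(y^2 + 3*y + 2) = (y - 5)*(y + 1)*(y + 2)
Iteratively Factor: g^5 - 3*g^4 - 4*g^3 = (g)*(g^4 - 3*g^3 - 4*g^2) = g^2*(g^3 - 3*g^2 - 4*g) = g^3*(g^2 - 3*g - 4) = g^3*(g - 4)*(g + 1)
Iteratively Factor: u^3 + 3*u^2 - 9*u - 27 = (u + 3)*(u^2 - 9) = (u - 3)*(u + 3)*(u + 3)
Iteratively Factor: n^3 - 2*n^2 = (n - 2)*(n^2) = n*(n - 2)*(n)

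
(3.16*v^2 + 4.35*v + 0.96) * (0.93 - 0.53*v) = -1.6748*v^3 + 0.6333*v^2 + 3.5367*v + 0.8928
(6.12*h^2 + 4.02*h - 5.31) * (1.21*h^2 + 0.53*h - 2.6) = 7.4052*h^4 + 8.1078*h^3 - 20.2065*h^2 - 13.2663*h + 13.806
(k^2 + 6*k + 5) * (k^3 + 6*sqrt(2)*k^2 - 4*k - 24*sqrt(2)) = k^5 + 6*k^4 + 6*sqrt(2)*k^4 + k^3 + 36*sqrt(2)*k^3 - 24*k^2 + 6*sqrt(2)*k^2 - 144*sqrt(2)*k - 20*k - 120*sqrt(2)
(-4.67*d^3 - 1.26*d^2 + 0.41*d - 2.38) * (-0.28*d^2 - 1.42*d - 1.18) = 1.3076*d^5 + 6.9842*d^4 + 7.185*d^3 + 1.571*d^2 + 2.8958*d + 2.8084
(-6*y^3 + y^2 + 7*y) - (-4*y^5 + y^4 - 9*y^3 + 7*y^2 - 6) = 4*y^5 - y^4 + 3*y^3 - 6*y^2 + 7*y + 6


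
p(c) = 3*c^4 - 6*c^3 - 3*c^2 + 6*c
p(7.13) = 5468.64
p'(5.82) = 1727.03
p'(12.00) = 18078.00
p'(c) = 12*c^3 - 18*c^2 - 6*c + 6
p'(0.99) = -5.94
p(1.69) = -2.92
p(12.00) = 51480.00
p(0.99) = 0.06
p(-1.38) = 12.66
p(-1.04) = 0.77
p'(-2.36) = -237.82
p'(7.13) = 3397.76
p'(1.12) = -6.44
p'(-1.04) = -20.73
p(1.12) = -0.75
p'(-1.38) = -51.54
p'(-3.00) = -462.00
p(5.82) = 2192.50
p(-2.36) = 141.06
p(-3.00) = 360.00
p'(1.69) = 2.37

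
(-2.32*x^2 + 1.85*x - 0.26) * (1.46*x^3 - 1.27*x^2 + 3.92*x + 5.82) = -3.3872*x^5 + 5.6474*x^4 - 11.8235*x^3 - 5.9202*x^2 + 9.7478*x - 1.5132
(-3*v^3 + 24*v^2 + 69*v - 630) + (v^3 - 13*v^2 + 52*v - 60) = -2*v^3 + 11*v^2 + 121*v - 690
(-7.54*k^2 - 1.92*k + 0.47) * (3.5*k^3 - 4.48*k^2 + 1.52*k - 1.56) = -26.39*k^5 + 27.0592*k^4 - 1.2142*k^3 + 6.7384*k^2 + 3.7096*k - 0.7332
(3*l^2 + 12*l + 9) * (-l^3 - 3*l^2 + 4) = -3*l^5 - 21*l^4 - 45*l^3 - 15*l^2 + 48*l + 36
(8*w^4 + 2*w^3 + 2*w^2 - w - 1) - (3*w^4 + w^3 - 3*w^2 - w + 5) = 5*w^4 + w^3 + 5*w^2 - 6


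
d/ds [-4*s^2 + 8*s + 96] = 8 - 8*s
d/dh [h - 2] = 1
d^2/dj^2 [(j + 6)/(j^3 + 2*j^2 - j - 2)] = 2*((j + 6)*(3*j^2 + 4*j - 1)^2 + (-3*j^2 - 4*j - (j + 6)*(3*j + 2) + 1)*(j^3 + 2*j^2 - j - 2))/(j^3 + 2*j^2 - j - 2)^3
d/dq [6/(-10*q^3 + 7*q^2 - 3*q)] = 6*(30*q^2 - 14*q + 3)/(q^2*(10*q^2 - 7*q + 3)^2)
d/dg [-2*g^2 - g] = -4*g - 1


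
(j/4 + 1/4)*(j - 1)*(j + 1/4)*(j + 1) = j^4/4 + 5*j^3/16 - 3*j^2/16 - 5*j/16 - 1/16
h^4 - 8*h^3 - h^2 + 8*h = h*(h - 8)*(h - 1)*(h + 1)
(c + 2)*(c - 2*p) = c^2 - 2*c*p + 2*c - 4*p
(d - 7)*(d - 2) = d^2 - 9*d + 14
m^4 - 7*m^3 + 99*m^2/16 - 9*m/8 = m*(m - 6)*(m - 3/4)*(m - 1/4)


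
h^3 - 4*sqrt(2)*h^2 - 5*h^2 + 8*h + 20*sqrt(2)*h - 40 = (h - 5)*(h - 2*sqrt(2))^2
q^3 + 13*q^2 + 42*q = q*(q + 6)*(q + 7)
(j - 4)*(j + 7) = j^2 + 3*j - 28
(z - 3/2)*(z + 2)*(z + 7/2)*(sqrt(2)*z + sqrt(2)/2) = sqrt(2)*z^4 + 9*sqrt(2)*z^3/2 + 3*sqrt(2)*z^2/4 - 89*sqrt(2)*z/8 - 21*sqrt(2)/4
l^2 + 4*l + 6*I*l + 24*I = (l + 4)*(l + 6*I)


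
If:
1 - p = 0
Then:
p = 1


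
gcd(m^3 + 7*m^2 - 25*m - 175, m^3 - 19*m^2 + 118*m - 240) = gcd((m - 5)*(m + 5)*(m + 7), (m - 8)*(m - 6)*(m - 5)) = m - 5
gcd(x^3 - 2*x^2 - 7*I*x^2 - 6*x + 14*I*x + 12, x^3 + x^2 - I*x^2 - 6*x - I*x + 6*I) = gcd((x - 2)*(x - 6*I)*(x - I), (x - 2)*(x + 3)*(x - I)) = x^2 + x*(-2 - I) + 2*I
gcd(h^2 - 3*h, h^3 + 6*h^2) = h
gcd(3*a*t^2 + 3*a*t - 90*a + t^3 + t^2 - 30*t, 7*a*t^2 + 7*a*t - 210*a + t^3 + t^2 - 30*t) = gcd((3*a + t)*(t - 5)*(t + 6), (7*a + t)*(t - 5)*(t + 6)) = t^2 + t - 30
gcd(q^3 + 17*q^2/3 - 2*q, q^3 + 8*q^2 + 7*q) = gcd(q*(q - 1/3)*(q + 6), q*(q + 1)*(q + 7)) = q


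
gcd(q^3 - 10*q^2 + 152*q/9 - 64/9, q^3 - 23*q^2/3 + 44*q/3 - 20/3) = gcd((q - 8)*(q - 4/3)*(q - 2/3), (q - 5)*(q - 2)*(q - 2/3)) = q - 2/3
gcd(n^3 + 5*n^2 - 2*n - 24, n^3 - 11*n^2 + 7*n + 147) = n + 3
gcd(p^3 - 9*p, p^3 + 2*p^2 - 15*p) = p^2 - 3*p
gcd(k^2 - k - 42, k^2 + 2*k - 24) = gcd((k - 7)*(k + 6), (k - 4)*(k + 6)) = k + 6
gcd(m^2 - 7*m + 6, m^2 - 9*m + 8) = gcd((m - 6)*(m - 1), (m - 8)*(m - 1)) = m - 1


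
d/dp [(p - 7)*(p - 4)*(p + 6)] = 3*p^2 - 10*p - 38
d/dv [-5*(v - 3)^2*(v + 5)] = -15*v^2 + 10*v + 105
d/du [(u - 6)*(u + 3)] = 2*u - 3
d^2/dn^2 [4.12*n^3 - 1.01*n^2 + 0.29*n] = 24.72*n - 2.02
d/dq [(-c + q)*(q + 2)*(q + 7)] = -2*c*q - 9*c + 3*q^2 + 18*q + 14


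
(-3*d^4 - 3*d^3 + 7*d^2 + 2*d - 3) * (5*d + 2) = -15*d^5 - 21*d^4 + 29*d^3 + 24*d^2 - 11*d - 6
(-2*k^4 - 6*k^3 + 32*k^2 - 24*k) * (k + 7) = -2*k^5 - 20*k^4 - 10*k^3 + 200*k^2 - 168*k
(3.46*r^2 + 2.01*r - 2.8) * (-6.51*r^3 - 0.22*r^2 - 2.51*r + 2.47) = -22.5246*r^5 - 13.8463*r^4 + 9.1012*r^3 + 4.1171*r^2 + 11.9927*r - 6.916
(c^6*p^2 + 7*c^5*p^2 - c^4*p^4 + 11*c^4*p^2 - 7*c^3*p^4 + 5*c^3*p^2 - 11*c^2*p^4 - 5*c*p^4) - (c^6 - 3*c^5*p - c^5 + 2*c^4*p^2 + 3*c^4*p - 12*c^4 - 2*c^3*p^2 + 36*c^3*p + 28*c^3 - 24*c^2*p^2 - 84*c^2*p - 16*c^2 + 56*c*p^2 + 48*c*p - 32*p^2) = c^6*p^2 - c^6 + 7*c^5*p^2 + 3*c^5*p + c^5 - c^4*p^4 + 9*c^4*p^2 - 3*c^4*p + 12*c^4 - 7*c^3*p^4 + 7*c^3*p^2 - 36*c^3*p - 28*c^3 - 11*c^2*p^4 + 24*c^2*p^2 + 84*c^2*p + 16*c^2 - 5*c*p^4 - 56*c*p^2 - 48*c*p + 32*p^2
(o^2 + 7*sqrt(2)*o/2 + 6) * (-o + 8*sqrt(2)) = -o^3 + 9*sqrt(2)*o^2/2 + 50*o + 48*sqrt(2)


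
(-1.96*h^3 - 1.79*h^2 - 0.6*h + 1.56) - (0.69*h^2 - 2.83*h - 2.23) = -1.96*h^3 - 2.48*h^2 + 2.23*h + 3.79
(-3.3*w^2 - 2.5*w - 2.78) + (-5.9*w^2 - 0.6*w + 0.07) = -9.2*w^2 - 3.1*w - 2.71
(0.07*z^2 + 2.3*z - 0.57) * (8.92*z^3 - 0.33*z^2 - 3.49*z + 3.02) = 0.6244*z^5 + 20.4929*z^4 - 6.0877*z^3 - 7.6275*z^2 + 8.9353*z - 1.7214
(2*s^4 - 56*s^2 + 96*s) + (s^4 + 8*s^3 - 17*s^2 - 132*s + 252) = 3*s^4 + 8*s^3 - 73*s^2 - 36*s + 252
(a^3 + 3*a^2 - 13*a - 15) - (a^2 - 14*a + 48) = a^3 + 2*a^2 + a - 63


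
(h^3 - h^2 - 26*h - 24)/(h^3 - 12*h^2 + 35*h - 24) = (h^3 - h^2 - 26*h - 24)/(h^3 - 12*h^2 + 35*h - 24)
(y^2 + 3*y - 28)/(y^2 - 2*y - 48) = (-y^2 - 3*y + 28)/(-y^2 + 2*y + 48)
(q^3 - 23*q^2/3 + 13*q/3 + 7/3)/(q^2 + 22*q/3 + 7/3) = (q^2 - 8*q + 7)/(q + 7)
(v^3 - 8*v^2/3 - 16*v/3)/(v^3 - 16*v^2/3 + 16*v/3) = (3*v + 4)/(3*v - 4)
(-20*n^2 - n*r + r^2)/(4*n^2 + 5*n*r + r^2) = (-5*n + r)/(n + r)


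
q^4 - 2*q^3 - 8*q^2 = q^2*(q - 4)*(q + 2)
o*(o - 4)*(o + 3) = o^3 - o^2 - 12*o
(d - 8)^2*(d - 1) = d^3 - 17*d^2 + 80*d - 64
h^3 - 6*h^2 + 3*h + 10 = (h - 5)*(h - 2)*(h + 1)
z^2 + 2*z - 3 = (z - 1)*(z + 3)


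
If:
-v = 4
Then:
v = -4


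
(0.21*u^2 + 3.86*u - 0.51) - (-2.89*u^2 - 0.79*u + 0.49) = 3.1*u^2 + 4.65*u - 1.0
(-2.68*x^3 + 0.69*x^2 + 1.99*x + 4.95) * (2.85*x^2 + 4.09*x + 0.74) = -7.638*x^5 - 8.9947*x^4 + 6.5104*x^3 + 22.7572*x^2 + 21.7181*x + 3.663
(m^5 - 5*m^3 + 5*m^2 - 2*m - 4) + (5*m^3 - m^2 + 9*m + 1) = m^5 + 4*m^2 + 7*m - 3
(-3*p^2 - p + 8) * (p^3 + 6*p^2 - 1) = -3*p^5 - 19*p^4 + 2*p^3 + 51*p^2 + p - 8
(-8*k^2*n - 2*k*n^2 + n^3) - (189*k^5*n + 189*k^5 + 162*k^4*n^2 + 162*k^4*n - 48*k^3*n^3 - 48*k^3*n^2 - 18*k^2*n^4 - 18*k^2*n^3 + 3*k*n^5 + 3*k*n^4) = -189*k^5*n - 189*k^5 - 162*k^4*n^2 - 162*k^4*n + 48*k^3*n^3 + 48*k^3*n^2 + 18*k^2*n^4 + 18*k^2*n^3 - 8*k^2*n - 3*k*n^5 - 3*k*n^4 - 2*k*n^2 + n^3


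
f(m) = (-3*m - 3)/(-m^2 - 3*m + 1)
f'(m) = (-3*m - 3)*(2*m + 3)/(-m^2 - 3*m + 1)^2 - 3/(-m^2 - 3*m + 1) = 3*(m^2 + 3*m - (m + 1)*(2*m + 3) - 1)/(m^2 + 3*m - 1)^2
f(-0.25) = -1.33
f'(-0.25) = -3.75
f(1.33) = 1.47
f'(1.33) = -1.12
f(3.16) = 0.68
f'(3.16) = -0.18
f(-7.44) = -0.60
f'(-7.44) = -0.13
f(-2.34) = 1.58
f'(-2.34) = -2.22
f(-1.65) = 0.60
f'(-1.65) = -0.99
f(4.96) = 0.46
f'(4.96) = -0.08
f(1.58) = 1.24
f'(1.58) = -0.74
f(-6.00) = -0.88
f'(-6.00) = -0.29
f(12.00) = 0.22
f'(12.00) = -0.02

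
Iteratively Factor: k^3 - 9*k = (k - 3)*(k^2 + 3*k) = (k - 3)*(k + 3)*(k)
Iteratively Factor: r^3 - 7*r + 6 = (r + 3)*(r^2 - 3*r + 2) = (r - 2)*(r + 3)*(r - 1)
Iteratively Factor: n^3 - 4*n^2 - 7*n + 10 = (n - 1)*(n^2 - 3*n - 10) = (n - 1)*(n + 2)*(n - 5)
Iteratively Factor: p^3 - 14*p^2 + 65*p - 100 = (p - 5)*(p^2 - 9*p + 20) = (p - 5)^2*(p - 4)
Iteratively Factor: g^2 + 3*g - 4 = (g - 1)*(g + 4)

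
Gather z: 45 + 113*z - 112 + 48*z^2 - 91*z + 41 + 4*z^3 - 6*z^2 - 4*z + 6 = 4*z^3 + 42*z^2 + 18*z - 20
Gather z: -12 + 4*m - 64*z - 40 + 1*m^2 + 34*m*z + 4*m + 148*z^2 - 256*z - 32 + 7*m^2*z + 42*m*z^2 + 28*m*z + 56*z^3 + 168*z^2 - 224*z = m^2 + 8*m + 56*z^3 + z^2*(42*m + 316) + z*(7*m^2 + 62*m - 544) - 84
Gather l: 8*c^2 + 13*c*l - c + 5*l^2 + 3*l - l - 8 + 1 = 8*c^2 - c + 5*l^2 + l*(13*c + 2) - 7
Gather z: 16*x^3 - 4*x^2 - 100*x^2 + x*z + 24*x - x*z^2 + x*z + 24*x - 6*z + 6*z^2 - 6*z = 16*x^3 - 104*x^2 + 48*x + z^2*(6 - x) + z*(2*x - 12)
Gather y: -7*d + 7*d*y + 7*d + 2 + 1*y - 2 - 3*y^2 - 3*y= -3*y^2 + y*(7*d - 2)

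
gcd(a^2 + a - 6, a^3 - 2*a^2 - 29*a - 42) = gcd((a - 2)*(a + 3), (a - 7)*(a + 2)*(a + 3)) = a + 3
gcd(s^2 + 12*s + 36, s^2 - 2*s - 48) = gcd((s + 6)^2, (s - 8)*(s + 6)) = s + 6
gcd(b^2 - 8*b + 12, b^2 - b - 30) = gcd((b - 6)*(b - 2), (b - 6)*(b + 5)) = b - 6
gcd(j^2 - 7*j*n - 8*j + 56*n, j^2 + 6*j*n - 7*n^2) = 1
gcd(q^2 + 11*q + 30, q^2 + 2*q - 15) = q + 5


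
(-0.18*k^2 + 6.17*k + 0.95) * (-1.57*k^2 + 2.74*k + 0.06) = 0.2826*k^4 - 10.1801*k^3 + 15.4035*k^2 + 2.9732*k + 0.057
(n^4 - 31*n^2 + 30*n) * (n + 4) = n^5 + 4*n^4 - 31*n^3 - 94*n^2 + 120*n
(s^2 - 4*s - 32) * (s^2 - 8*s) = s^4 - 12*s^3 + 256*s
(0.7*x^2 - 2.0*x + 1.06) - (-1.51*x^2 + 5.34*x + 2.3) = 2.21*x^2 - 7.34*x - 1.24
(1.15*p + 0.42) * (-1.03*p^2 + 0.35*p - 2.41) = -1.1845*p^3 - 0.0301*p^2 - 2.6245*p - 1.0122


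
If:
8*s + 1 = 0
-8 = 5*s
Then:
No Solution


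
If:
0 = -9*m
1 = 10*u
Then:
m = 0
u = 1/10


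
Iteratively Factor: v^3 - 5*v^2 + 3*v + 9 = (v - 3)*(v^2 - 2*v - 3) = (v - 3)*(v + 1)*(v - 3)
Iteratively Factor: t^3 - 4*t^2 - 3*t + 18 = (t + 2)*(t^2 - 6*t + 9) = (t - 3)*(t + 2)*(t - 3)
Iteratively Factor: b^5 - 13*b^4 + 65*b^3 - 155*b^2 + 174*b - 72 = (b - 2)*(b^4 - 11*b^3 + 43*b^2 - 69*b + 36) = (b - 3)*(b - 2)*(b^3 - 8*b^2 + 19*b - 12) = (b - 4)*(b - 3)*(b - 2)*(b^2 - 4*b + 3) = (b - 4)*(b - 3)^2*(b - 2)*(b - 1)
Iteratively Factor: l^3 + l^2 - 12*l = (l - 3)*(l^2 + 4*l) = l*(l - 3)*(l + 4)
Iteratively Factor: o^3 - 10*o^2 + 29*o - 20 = (o - 1)*(o^2 - 9*o + 20) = (o - 5)*(o - 1)*(o - 4)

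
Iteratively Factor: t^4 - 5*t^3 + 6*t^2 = (t)*(t^3 - 5*t^2 + 6*t) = t^2*(t^2 - 5*t + 6) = t^2*(t - 2)*(t - 3)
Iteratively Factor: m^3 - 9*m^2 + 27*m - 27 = (m - 3)*(m^2 - 6*m + 9) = (m - 3)^2*(m - 3)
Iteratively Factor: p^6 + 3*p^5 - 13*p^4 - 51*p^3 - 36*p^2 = (p)*(p^5 + 3*p^4 - 13*p^3 - 51*p^2 - 36*p) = p^2*(p^4 + 3*p^3 - 13*p^2 - 51*p - 36) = p^2*(p + 1)*(p^3 + 2*p^2 - 15*p - 36) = p^2*(p + 1)*(p + 3)*(p^2 - p - 12) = p^2*(p + 1)*(p + 3)^2*(p - 4)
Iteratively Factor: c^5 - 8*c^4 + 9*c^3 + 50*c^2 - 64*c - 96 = (c + 1)*(c^4 - 9*c^3 + 18*c^2 + 32*c - 96) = (c + 1)*(c + 2)*(c^3 - 11*c^2 + 40*c - 48) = (c - 3)*(c + 1)*(c + 2)*(c^2 - 8*c + 16) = (c - 4)*(c - 3)*(c + 1)*(c + 2)*(c - 4)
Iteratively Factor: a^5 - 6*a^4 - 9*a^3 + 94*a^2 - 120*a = (a - 3)*(a^4 - 3*a^3 - 18*a^2 + 40*a) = (a - 3)*(a + 4)*(a^3 - 7*a^2 + 10*a) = (a - 3)*(a - 2)*(a + 4)*(a^2 - 5*a) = a*(a - 3)*(a - 2)*(a + 4)*(a - 5)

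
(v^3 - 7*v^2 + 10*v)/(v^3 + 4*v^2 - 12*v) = (v - 5)/(v + 6)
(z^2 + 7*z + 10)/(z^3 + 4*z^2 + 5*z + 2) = (z + 5)/(z^2 + 2*z + 1)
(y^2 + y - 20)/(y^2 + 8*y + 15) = (y - 4)/(y + 3)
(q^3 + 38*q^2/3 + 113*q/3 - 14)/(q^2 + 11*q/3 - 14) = (3*q^2 + 20*q - 7)/(3*q - 7)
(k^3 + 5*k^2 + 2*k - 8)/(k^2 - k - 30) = (-k^3 - 5*k^2 - 2*k + 8)/(-k^2 + k + 30)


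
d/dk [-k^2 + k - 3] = 1 - 2*k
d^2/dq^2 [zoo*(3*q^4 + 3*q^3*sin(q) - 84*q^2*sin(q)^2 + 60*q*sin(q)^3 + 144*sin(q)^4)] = zoo*(q^3*sin(q) + q^2*cos(q) + 2*q^2 + 2*q*sin(q) + q*sin(2*q)/2 + cos(q)/4 - cos(2*q) - cos(3*q)/4 + 1)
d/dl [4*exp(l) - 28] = 4*exp(l)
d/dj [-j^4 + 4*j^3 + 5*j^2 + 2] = 2*j*(-2*j^2 + 6*j + 5)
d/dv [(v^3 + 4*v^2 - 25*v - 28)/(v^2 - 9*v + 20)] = (v^2 - 10*v - 47)/(v^2 - 10*v + 25)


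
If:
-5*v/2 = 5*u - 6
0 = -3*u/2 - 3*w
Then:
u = -2*w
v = 4*w + 12/5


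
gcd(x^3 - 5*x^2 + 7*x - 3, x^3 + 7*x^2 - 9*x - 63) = x - 3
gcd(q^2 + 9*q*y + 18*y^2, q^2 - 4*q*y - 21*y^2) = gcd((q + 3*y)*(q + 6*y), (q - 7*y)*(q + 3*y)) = q + 3*y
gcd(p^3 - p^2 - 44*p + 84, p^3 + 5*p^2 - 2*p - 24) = p - 2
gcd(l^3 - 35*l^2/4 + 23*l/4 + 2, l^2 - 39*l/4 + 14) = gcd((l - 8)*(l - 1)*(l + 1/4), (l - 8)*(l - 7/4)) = l - 8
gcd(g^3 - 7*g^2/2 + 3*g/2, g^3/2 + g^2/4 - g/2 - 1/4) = 1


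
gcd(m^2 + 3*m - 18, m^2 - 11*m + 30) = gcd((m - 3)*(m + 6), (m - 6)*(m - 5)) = 1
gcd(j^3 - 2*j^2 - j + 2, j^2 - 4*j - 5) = j + 1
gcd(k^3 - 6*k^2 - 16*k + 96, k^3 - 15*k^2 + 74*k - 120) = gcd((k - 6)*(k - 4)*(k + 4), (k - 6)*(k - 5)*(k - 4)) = k^2 - 10*k + 24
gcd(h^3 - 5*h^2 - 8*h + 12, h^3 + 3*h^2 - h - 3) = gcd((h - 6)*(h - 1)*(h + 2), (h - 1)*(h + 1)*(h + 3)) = h - 1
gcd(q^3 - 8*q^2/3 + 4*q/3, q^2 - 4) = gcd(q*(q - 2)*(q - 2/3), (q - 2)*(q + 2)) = q - 2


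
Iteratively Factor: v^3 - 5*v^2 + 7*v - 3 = (v - 1)*(v^2 - 4*v + 3) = (v - 1)^2*(v - 3)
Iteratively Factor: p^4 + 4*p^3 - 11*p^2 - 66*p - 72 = (p + 3)*(p^3 + p^2 - 14*p - 24) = (p + 3)^2*(p^2 - 2*p - 8) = (p + 2)*(p + 3)^2*(p - 4)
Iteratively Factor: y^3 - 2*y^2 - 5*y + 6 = (y - 3)*(y^2 + y - 2) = (y - 3)*(y + 2)*(y - 1)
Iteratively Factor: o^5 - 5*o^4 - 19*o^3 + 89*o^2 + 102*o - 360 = (o - 5)*(o^4 - 19*o^2 - 6*o + 72) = (o - 5)*(o - 2)*(o^3 + 2*o^2 - 15*o - 36) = (o - 5)*(o - 2)*(o + 3)*(o^2 - o - 12) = (o - 5)*(o - 4)*(o - 2)*(o + 3)*(o + 3)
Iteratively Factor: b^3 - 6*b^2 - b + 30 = (b + 2)*(b^2 - 8*b + 15) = (b - 3)*(b + 2)*(b - 5)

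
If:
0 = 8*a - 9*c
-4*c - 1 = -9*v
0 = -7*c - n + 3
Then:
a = 81*v/32 - 9/32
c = 9*v/4 - 1/4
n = 19/4 - 63*v/4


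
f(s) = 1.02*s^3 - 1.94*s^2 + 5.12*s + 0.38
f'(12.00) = 399.20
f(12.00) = 1545.02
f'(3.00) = 21.02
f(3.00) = 25.82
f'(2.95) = 20.30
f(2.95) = 24.79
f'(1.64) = 6.99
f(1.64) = 8.06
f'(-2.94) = 42.98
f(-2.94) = -57.36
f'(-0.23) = 6.17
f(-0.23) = -0.91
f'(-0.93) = 11.37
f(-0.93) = -6.88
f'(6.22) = 99.37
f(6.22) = 202.63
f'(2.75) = 17.59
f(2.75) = 21.00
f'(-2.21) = 28.64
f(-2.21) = -31.42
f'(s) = 3.06*s^2 - 3.88*s + 5.12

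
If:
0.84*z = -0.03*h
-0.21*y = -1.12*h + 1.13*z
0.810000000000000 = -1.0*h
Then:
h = -0.81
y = -4.48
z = 0.03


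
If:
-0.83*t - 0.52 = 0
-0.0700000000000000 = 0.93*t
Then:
No Solution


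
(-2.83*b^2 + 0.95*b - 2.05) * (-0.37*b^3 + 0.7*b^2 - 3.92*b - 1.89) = 1.0471*b^5 - 2.3325*b^4 + 12.5171*b^3 + 0.1897*b^2 + 6.2405*b + 3.8745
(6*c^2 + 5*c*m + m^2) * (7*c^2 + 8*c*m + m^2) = 42*c^4 + 83*c^3*m + 53*c^2*m^2 + 13*c*m^3 + m^4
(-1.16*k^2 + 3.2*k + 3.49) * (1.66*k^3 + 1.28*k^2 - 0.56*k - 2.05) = -1.9256*k^5 + 3.8272*k^4 + 10.539*k^3 + 5.0532*k^2 - 8.5144*k - 7.1545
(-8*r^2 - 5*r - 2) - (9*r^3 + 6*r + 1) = -9*r^3 - 8*r^2 - 11*r - 3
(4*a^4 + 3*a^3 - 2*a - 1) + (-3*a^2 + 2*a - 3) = 4*a^4 + 3*a^3 - 3*a^2 - 4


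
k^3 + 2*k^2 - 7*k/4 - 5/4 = (k - 1)*(k + 1/2)*(k + 5/2)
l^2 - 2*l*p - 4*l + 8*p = (l - 4)*(l - 2*p)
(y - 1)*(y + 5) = y^2 + 4*y - 5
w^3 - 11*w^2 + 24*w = w*(w - 8)*(w - 3)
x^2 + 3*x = x*(x + 3)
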